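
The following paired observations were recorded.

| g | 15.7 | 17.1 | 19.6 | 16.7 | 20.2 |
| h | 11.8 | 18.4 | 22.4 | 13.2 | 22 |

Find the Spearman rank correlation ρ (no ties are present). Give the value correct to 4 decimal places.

Rank g: 1, 3, 4, 2, 5
Rank h: 1, 3, 5, 2, 4
d = rank(g) − rank(h): 0, 0, -1, 0, 1; Σd² = 2
ρ = 1 − 6Σd² / [n(n²−1)] = 1 − 6×2 / (5×24) = 1 − 12/120 ≈ 0.9000

0.9000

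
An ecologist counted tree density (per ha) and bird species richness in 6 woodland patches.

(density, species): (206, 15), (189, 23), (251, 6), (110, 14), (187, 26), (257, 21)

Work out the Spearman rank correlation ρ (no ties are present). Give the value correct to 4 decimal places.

Rank density: 4, 3, 5, 1, 2, 6
Rank species: 3, 5, 1, 2, 6, 4
d = rank(density) − rank(species): 1, -2, 4, -1, -4, 2; Σd² = 42
ρ = 1 − 6Σd² / [n(n²−1)] = 1 − 6×42 / (6×35) = 1 − 252/210 ≈ -0.2000

-0.2000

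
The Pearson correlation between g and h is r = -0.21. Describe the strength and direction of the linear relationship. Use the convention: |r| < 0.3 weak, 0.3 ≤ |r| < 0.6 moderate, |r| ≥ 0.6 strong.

r = -0.21 < 0 so the relationship is negative.
|r| = 0.21, which falls in the weak range.

weak negative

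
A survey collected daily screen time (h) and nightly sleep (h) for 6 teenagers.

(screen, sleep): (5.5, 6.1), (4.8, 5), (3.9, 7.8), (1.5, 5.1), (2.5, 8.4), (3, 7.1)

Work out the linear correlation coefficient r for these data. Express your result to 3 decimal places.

-0.156

n = 6, Σx = 21.2, Σy = 39.5, Σx² = 86, Σy² = 270.03, Σxy = 137.92
nΣxy − ΣxΣy = 827.52 − 837.4 = -9.88
nΣx² − (Σx)² = 516 − 449.44 = 66.56; nΣy² − (Σy)² = 1620.18 − 1560.25 = 59.93
r = -9.88 / √(66.56 × 59.93) = -9.88 / 63.1581 ≈ -0.156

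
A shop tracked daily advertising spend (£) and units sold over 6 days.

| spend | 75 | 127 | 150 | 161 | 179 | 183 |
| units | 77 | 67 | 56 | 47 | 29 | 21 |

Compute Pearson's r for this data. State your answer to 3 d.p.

n = 6, Σx = 875, Σy = 297, Σx² = 135705, Σy² = 17045, Σxy = 39285
nΣxy − ΣxΣy = 235710 − 259875 = -24165
nΣx² − (Σx)² = 814230 − 765625 = 48605; nΣy² − (Σy)² = 102270 − 88209 = 14061
r = -24165 / √(48605 × 14061) = -24165 / 26142.5880 ≈ -0.924

-0.924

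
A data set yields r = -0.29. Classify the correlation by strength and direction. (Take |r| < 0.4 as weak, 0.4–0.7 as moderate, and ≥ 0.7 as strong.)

r = -0.29 < 0 so the relationship is negative.
|r| = 0.29, which falls in the weak range.

weak negative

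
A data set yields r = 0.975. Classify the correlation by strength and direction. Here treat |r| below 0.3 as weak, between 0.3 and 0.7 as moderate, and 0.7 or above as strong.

strong positive

r = 0.975 > 0 so the relationship is positive.
|r| = 0.975, which falls in the strong range.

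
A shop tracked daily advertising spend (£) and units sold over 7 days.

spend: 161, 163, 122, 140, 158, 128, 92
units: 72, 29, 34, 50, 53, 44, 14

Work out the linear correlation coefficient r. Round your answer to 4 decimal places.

n = 7, Σx = 964, Σy = 296, Σx² = 136786, Σy² = 14622, Σxy = 42761
nΣxy − ΣxΣy = 299327 − 285344 = 13983
nΣx² − (Σx)² = 957502 − 929296 = 28206; nΣy² − (Σy)² = 102354 − 87616 = 14738
r = 13983 / √(28206 × 14738) = 13983 / 20388.7231 ≈ 0.6858

0.6858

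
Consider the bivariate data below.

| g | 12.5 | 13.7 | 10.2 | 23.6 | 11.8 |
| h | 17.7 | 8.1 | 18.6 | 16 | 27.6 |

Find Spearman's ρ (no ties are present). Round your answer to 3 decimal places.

-0.800

Rank g: 3, 4, 1, 5, 2
Rank h: 3, 1, 4, 2, 5
d = rank(g) − rank(h): 0, 3, -3, 3, -3; Σd² = 36
ρ = 1 − 6Σd² / [n(n²−1)] = 1 − 6×36 / (5×24) = 1 − 216/120 ≈ -0.800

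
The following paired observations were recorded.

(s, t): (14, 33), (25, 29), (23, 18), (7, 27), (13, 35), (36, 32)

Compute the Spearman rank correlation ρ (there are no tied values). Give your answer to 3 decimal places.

-0.086

Rank s: 3, 5, 4, 1, 2, 6
Rank t: 5, 3, 1, 2, 6, 4
d = rank(s) − rank(t): -2, 2, 3, -1, -4, 2; Σd² = 38
ρ = 1 − 6Σd² / [n(n²−1)] = 1 − 6×38 / (6×35) = 1 − 228/210 ≈ -0.086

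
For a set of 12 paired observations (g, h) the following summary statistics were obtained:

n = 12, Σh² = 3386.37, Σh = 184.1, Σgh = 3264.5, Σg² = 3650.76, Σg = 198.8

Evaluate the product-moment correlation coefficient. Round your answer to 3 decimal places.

0.479

r = (nΣgh − ΣgΣh) / √[(nΣg² − (Σg)²)(nΣh² − (Σh)²)]
Numerator: 12×3264.5 − 198.8×184.1 = 2574.92
Denominator: √[(43809.12 − 39521.44)(40636.44 − 33892.81)] = √[4287.68 × 6743.63] = 5377.2230
r = 2574.92 / 5377.2230 ≈ 0.479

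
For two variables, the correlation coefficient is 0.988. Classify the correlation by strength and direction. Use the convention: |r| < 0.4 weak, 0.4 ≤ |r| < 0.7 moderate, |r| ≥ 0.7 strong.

r = 0.988 > 0 so the relationship is positive.
|r| = 0.988, which falls in the strong range.

strong positive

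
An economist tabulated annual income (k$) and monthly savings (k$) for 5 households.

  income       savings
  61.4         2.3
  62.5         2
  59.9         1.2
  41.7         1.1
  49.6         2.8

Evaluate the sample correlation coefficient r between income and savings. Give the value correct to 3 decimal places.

0.216

n = 5, Σx = 275.1, Σy = 9.4, Σx² = 15463.27, Σy² = 19.78, Σxy = 522.85
nΣxy − ΣxΣy = 2614.25 − 2585.94 = 28.31
nΣx² − (Σx)² = 77316.35 − 75680.01 = 1636.34; nΣy² − (Σy)² = 98.9 − 88.36 = 10.54
r = 28.31 / √(1636.34 × 10.54) = 28.31 / 131.3279 ≈ 0.216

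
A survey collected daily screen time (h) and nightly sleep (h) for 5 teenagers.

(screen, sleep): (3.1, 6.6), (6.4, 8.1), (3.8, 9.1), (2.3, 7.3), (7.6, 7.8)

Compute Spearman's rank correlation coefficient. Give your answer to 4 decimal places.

0.5000

Rank screen: 2, 4, 3, 1, 5
Rank sleep: 1, 4, 5, 2, 3
d = rank(screen) − rank(sleep): 1, 0, -2, -1, 2; Σd² = 10
ρ = 1 − 6Σd² / [n(n²−1)] = 1 − 6×10 / (5×24) = 1 − 60/120 ≈ 0.5000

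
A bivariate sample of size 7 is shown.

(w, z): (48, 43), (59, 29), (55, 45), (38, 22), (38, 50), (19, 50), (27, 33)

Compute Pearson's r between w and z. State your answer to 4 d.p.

n = 7, Σw = 284, Σz = 272, Σw² = 12788, Σz² = 11288, Σwz = 10827
nΣwz − ΣwΣz = 75789 − 77248 = -1459
nΣw² − (Σw)² = 89516 − 80656 = 8860; nΣz² − (Σz)² = 79016 − 73984 = 5032
r = -1459 / √(8860 × 5032) = -1459 / 6677.0892 ≈ -0.2185

-0.2185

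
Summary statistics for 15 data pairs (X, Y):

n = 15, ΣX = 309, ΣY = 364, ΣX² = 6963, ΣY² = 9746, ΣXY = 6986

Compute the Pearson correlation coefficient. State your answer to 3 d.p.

r = (nΣXY − ΣXΣY) / √[(nΣX² − (ΣX)²)(nΣY² − (ΣY)²)]
Numerator: 15×6986 − 309×364 = -7686
Denominator: √[(104445 − 95481)(146190 − 132496)] = √[8964 × 13694] = 11079.3960
r = -7686 / 11079.3960 ≈ -0.694

-0.694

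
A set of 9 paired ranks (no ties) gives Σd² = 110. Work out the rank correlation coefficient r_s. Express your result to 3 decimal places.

0.083

ρ = 1 − 6Σd² / [n(n²−1)] = 1 − 6×110 / (9×80)
  = 1 − 660/720 = 1 − 0.9167 ≈ 0.083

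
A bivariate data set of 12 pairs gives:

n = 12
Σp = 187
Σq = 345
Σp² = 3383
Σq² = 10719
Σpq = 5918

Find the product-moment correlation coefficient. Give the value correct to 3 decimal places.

r = (nΣpq − ΣpΣq) / √[(nΣp² − (Σp)²)(nΣq² − (Σq)²)]
Numerator: 12×5918 − 187×345 = 6501
Denominator: √[(40596 − 34969)(128628 − 119025)] = √[5627 × 9603] = 7350.9238
r = 6501 / 7350.9238 ≈ 0.884

0.884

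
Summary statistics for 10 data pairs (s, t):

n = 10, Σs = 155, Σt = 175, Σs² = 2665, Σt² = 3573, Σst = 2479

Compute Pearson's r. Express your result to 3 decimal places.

-0.638

r = (nΣst − ΣsΣt) / √[(nΣs² − (Σs)²)(nΣt² − (Σt)²)]
Numerator: 10×2479 − 155×175 = -2335
Denominator: √[(26650 − 24025)(35730 − 30625)] = √[2625 × 5105] = 3660.6864
r = -2335 / 3660.6864 ≈ -0.638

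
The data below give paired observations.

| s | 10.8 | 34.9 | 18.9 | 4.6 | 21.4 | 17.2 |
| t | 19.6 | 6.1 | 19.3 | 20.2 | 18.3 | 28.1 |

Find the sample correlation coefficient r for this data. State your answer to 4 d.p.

-0.6801

n = 6, Σs = 107.8, Σt = 111.6, Σs² = 2466.82, Σt² = 2326.4, Σst = 1757.2
nΣst − ΣsΣt = 10543.2 − 12030.48 = -1487.28
nΣs² − (Σs)² = 14800.92 − 11620.84 = 3180.08; nΣt² − (Σt)² = 13958.4 − 12454.56 = 1503.84
r = -1487.28 / √(3180.08 × 1503.84) = -1487.28 / 2186.8542 ≈ -0.6801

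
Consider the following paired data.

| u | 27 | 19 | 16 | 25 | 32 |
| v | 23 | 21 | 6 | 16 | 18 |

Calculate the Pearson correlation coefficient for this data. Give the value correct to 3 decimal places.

n = 5, Σu = 119, Σv = 84, Σu² = 2995, Σv² = 1586, Σuv = 2092
nΣuv − ΣuΣv = 10460 − 9996 = 464
nΣu² − (Σu)² = 14975 − 14161 = 814; nΣv² − (Σv)² = 7930 − 7056 = 874
r = 464 / √(814 × 874) = 464 / 843.4667 ≈ 0.550

0.550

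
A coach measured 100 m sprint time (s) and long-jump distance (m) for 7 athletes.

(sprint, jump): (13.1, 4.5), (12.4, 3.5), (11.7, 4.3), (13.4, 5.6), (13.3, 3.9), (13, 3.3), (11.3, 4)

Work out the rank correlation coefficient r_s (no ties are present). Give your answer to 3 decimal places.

0.321

Rank sprint: 5, 3, 2, 7, 6, 4, 1
Rank jump: 6, 2, 5, 7, 3, 1, 4
d = rank(sprint) − rank(jump): -1, 1, -3, 0, 3, 3, -3; Σd² = 38
ρ = 1 − 6Σd² / [n(n²−1)] = 1 − 6×38 / (7×48) = 1 − 228/336 ≈ 0.321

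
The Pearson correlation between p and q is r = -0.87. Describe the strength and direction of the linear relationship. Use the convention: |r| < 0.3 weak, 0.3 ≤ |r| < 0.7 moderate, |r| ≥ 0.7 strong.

r = -0.87 < 0 so the relationship is negative.
|r| = 0.87, which falls in the strong range.

strong negative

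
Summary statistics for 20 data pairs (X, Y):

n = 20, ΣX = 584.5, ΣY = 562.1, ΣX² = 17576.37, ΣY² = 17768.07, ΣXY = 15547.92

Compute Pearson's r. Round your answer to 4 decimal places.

-0.8911

r = (nΣXY − ΣXΣY) / √[(nΣX² − (ΣX)²)(nΣY² − (ΣY)²)]
Numerator: 20×15547.92 − 584.5×562.1 = -17589.05
Denominator: √[(351527.4 − 341640.25)(355361.4 − 315956.41)] = √[9887.15 × 39404.99] = 19738.3648
r = -17589.05 / 19738.3648 ≈ -0.8911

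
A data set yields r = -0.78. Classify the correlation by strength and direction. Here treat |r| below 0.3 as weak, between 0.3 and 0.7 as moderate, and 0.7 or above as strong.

r = -0.78 < 0 so the relationship is negative.
|r| = 0.78, which falls in the strong range.

strong negative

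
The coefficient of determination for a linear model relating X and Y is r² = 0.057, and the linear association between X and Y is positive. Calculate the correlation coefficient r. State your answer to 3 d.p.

0.239

|r| = √0.057 = 0.239
The association is positive, so r = 0.239.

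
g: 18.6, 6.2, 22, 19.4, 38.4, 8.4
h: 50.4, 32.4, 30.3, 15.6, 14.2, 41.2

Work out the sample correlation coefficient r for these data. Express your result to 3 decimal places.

-0.575

n = 6, Σg = 113, Σh = 184.1, Σg² = 2789.88, Σh² = 6650.45, Σgh = 2998.92
nΣgh − ΣgΣh = 17993.52 − 20803.3 = -2809.78
nΣg² − (Σg)² = 16739.28 − 12769 = 3970.28; nΣh² − (Σh)² = 39902.7 − 33892.81 = 6009.89
r = -2809.78 / √(3970.28 × 6009.89) = -2809.78 / 4884.7667 ≈ -0.575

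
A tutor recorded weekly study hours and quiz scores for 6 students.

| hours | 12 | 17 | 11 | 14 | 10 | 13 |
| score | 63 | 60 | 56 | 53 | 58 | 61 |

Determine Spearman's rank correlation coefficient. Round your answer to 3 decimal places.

Rank hours: 3, 6, 2, 5, 1, 4
Rank score: 6, 4, 2, 1, 3, 5
d = rank(hours) − rank(score): -3, 2, 0, 4, -2, -1; Σd² = 34
ρ = 1 − 6Σd² / [n(n²−1)] = 1 − 6×34 / (6×35) = 1 − 204/210 ≈ 0.029

0.029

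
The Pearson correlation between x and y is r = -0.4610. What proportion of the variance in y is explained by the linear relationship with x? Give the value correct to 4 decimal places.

r² = (-0.4610)² = 0.2125

0.2125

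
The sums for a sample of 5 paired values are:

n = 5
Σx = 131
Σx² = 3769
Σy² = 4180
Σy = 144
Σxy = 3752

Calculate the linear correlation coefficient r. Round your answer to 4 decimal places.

r = (nΣxy − ΣxΣy) / √[(nΣx² − (Σx)²)(nΣy² − (Σy)²)]
Numerator: 5×3752 − 131×144 = -104
Denominator: √[(18845 − 17161)(20900 − 20736)] = √[1684 × 164] = 525.5245
r = -104 / 525.5245 ≈ -0.1979

-0.1979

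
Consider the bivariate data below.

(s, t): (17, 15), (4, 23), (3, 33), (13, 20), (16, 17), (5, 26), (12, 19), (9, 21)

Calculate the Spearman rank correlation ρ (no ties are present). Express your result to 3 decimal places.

Rank s: 8, 2, 1, 6, 7, 3, 5, 4
Rank t: 1, 6, 8, 4, 2, 7, 3, 5
d = rank(s) − rank(t): 7, -4, -7, 2, 5, -4, 2, -1; Σd² = 164
ρ = 1 − 6Σd² / [n(n²−1)] = 1 − 6×164 / (8×63) = 1 − 984/504 ≈ -0.952

-0.952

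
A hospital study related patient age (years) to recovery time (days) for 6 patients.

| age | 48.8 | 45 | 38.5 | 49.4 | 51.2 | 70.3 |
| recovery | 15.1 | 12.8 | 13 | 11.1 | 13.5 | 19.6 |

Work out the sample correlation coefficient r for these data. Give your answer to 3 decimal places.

n = 6, Σx = 303.2, Σy = 85.1, Σx² = 15892.58, Σy² = 1250.47, Σxy = 4430.8
nΣxy − ΣxΣy = 26584.8 − 25802.32 = 782.48
nΣx² − (Σx)² = 95355.48 − 91930.24 = 3425.24; nΣy² − (Σy)² = 7502.82 − 7242.01 = 260.81
r = 782.48 / √(3425.24 × 260.81) = 782.48 / 945.1650 ≈ 0.828

0.828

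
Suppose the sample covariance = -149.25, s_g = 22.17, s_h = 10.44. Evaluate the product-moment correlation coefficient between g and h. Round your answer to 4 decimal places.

r = Cov(g,h) / (s_g · s_h) = -149.25 / (22.17 × 10.44)
  = -149.25 / 231.4548 ≈ -0.6448

-0.6448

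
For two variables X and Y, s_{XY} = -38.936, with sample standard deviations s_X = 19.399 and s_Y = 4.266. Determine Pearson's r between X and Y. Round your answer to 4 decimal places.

r = Cov(X,Y) / (s_X · s_Y) = -38.936 / (19.399 × 4.266)
  = -38.936 / 82.7561 ≈ -0.4705

-0.4705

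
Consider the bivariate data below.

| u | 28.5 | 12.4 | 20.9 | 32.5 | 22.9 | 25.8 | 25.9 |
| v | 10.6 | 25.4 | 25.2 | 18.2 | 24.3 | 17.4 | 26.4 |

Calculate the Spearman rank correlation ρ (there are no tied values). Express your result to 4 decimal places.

-0.5000

Rank u: 6, 1, 2, 7, 3, 4, 5
Rank v: 1, 6, 5, 3, 4, 2, 7
d = rank(u) − rank(v): 5, -5, -3, 4, -1, 2, -2; Σd² = 84
ρ = 1 − 6Σd² / [n(n²−1)] = 1 − 6×84 / (7×48) = 1 − 504/336 ≈ -0.5000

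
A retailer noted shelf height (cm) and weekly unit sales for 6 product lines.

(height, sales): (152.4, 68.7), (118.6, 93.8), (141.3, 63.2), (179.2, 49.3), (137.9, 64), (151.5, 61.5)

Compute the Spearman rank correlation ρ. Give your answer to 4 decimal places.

Rank height: 5, 1, 3, 6, 2, 4
Rank sales: 5, 6, 3, 1, 4, 2
d = rank(height) − rank(sales): 0, -5, 0, 5, -2, 2; Σd² = 58
ρ = 1 − 6Σd² / [n(n²−1)] = 1 − 6×58 / (6×35) = 1 − 348/210 ≈ -0.6571

-0.6571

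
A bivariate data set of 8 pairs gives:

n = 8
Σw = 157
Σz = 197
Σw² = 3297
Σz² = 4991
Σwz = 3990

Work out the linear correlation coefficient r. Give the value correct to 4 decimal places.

0.7129

r = (nΣwz − ΣwΣz) / √[(nΣw² − (Σw)²)(nΣz² − (Σz)²)]
Numerator: 8×3990 − 157×197 = 991
Denominator: √[(26376 − 24649)(39928 − 38809)] = √[1727 × 1119] = 1390.1486
r = 991 / 1390.1486 ≈ 0.7129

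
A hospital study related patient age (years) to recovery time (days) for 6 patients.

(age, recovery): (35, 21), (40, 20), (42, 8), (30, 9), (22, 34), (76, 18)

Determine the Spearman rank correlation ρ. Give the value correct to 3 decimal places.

Rank age: 3, 4, 5, 2, 1, 6
Rank recovery: 5, 4, 1, 2, 6, 3
d = rank(age) − rank(recovery): -2, 0, 4, 0, -5, 3; Σd² = 54
ρ = 1 − 6Σd² / [n(n²−1)] = 1 − 6×54 / (6×35) = 1 − 324/210 ≈ -0.543

-0.543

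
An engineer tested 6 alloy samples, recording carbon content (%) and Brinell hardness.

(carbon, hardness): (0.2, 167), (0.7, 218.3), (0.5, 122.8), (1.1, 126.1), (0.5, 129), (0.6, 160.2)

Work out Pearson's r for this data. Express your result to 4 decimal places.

n = 6, Σx = 3.6, Σy = 923.4, Σx² = 2.6, Σy² = 148829.98, Σxy = 546.94
nΣxy − ΣxΣy = 3281.64 − 3324.24 = -42.6
nΣx² − (Σx)² = 15.6 − 12.96 = 2.64; nΣy² − (Σy)² = 892979.88 − 852667.56 = 40312.32
r = -42.6 / √(2.64 × 40312.32) = -42.6 / 326.2277 ≈ -0.1306

-0.1306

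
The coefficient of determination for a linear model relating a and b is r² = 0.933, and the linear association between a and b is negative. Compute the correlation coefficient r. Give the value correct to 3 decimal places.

-0.966

|r| = √0.933 = 0.966
The association is negative, so r = −0.966.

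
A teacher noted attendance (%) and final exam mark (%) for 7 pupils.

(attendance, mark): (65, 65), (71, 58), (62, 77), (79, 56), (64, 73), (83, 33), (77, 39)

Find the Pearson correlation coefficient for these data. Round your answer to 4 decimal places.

n = 7, Σx = 501, Σy = 401, Σx² = 36265, Σy² = 24593, Σxy = 27955
nΣxy − ΣxΣy = 195685 − 200901 = -5216
nΣx² − (Σx)² = 253855 − 251001 = 2854; nΣy² − (Σy)² = 172151 − 160801 = 11350
r = -5216 / √(2854 × 11350) = -5216 / 5691.4761 ≈ -0.9165

-0.9165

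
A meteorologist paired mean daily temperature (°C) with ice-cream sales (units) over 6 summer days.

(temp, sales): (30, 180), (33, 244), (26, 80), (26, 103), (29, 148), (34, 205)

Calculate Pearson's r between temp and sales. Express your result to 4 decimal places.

0.9437

n = 6, Σx = 178, Σy = 960, Σx² = 5338, Σy² = 172874, Σxy = 29472
nΣxy − ΣxΣy = 176832 − 170880 = 5952
nΣx² − (Σx)² = 32028 − 31684 = 344; nΣy² − (Σy)² = 1037244 − 921600 = 115644
r = 5952 / √(344 × 115644) = 5952 / 6307.2606 ≈ 0.9437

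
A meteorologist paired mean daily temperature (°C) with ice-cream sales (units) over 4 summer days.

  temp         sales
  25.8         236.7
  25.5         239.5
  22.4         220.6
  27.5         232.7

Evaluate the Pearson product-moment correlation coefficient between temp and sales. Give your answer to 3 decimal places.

0.724

n = 4, Σx = 101.2, Σy = 929.5, Σx² = 2573.9, Σy² = 216200.79, Σxy = 23554.8
nΣxy − ΣxΣy = 94219.2 − 94065.4 = 153.8
nΣx² − (Σx)² = 10295.6 − 10241.44 = 54.16; nΣy² − (Σy)² = 864803.16 − 863970.25 = 832.91
r = 153.8 / √(54.16 × 832.91) = 153.8 / 212.3921 ≈ 0.724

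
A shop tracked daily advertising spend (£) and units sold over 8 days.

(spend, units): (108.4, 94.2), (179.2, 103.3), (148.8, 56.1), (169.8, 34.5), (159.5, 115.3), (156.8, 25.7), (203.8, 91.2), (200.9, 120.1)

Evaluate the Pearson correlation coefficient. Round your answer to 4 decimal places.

n = 8, Σx = 1327.2, Σy = 640.4, Σx² = 226758.42, Σy² = 60578.02, Σxy = 108063.18
nΣxy − ΣxΣy = 864505.44 − 849938.88 = 14566.56
nΣx² − (Σx)² = 1814067.36 − 1761459.84 = 52607.52; nΣy² − (Σy)² = 484624.16 − 410112.16 = 74512
r = 14566.56 / √(52607.52 × 74512) = 14566.56 / 62609.0371 ≈ 0.2327

0.2327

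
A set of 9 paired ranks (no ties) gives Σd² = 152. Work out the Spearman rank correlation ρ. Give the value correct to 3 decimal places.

-0.267

ρ = 1 − 6Σd² / [n(n²−1)] = 1 − 6×152 / (9×80)
  = 1 − 912/720 = 1 − 1.2667 ≈ -0.267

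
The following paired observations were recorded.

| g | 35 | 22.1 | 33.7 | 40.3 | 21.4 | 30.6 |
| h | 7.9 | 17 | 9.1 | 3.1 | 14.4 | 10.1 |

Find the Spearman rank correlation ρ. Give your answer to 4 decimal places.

Rank g: 5, 2, 4, 6, 1, 3
Rank h: 2, 6, 3, 1, 5, 4
d = rank(g) − rank(h): 3, -4, 1, 5, -4, -1; Σd² = 68
ρ = 1 − 6Σd² / [n(n²−1)] = 1 − 6×68 / (6×35) = 1 − 408/210 ≈ -0.9429

-0.9429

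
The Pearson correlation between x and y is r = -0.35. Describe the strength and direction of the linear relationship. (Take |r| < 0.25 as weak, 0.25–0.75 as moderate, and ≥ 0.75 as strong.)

moderate negative

r = -0.35 < 0 so the relationship is negative.
|r| = 0.35, which falls in the moderate range.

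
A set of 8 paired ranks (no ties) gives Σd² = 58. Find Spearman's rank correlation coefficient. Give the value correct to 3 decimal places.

0.310

ρ = 1 − 6Σd² / [n(n²−1)] = 1 − 6×58 / (8×63)
  = 1 − 348/504 = 1 − 0.6905 ≈ 0.310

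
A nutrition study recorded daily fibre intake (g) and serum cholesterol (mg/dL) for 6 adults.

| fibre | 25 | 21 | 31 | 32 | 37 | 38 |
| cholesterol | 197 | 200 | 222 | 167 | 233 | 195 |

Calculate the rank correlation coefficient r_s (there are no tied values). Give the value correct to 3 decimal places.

Rank fibre: 2, 1, 3, 4, 5, 6
Rank cholesterol: 3, 4, 5, 1, 6, 2
d = rank(fibre) − rank(cholesterol): -1, -3, -2, 3, -1, 4; Σd² = 40
ρ = 1 − 6Σd² / [n(n²−1)] = 1 − 6×40 / (6×35) = 1 − 240/210 ≈ -0.143

-0.143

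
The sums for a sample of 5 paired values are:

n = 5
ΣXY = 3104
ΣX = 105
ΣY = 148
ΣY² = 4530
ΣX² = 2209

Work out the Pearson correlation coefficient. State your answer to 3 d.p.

r = (nΣXY − ΣXΣY) / √[(nΣX² − (ΣX)²)(nΣY² − (ΣY)²)]
Numerator: 5×3104 − 105×148 = -20
Denominator: √[(11045 − 11025)(22650 − 21904)] = √[20 × 746] = 122.1475
r = -20 / 122.1475 ≈ -0.164

-0.164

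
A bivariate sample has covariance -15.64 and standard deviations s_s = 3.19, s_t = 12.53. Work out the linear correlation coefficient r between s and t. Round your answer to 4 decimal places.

r = Cov(s,t) / (s_s · s_t) = -15.64 / (3.19 × 12.53)
  = -15.64 / 39.9707 ≈ -0.3913

-0.3913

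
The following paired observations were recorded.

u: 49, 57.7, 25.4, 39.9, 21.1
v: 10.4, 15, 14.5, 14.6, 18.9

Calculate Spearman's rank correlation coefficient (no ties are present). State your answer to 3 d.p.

-0.300

Rank u: 4, 5, 2, 3, 1
Rank v: 1, 4, 2, 3, 5
d = rank(u) − rank(v): 3, 1, 0, 0, -4; Σd² = 26
ρ = 1 − 6Σd² / [n(n²−1)] = 1 − 6×26 / (5×24) = 1 − 156/120 ≈ -0.300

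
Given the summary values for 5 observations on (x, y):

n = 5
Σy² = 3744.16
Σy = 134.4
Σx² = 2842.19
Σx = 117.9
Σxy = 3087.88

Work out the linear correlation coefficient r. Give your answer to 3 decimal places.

-0.899

r = (nΣxy − ΣxΣy) / √[(nΣx² − (Σx)²)(nΣy² − (Σy)²)]
Numerator: 5×3087.88 − 117.9×134.4 = -406.36
Denominator: √[(14210.95 − 13900.41)(18720.8 − 18063.36)] = √[310.54 × 657.44] = 451.8422
r = -406.36 / 451.8422 ≈ -0.899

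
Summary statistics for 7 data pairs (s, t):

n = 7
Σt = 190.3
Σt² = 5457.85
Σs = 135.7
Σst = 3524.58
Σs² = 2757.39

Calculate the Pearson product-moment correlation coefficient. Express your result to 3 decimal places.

r = (nΣst − ΣsΣt) / √[(nΣs² − (Σs)²)(nΣt² − (Σt)²)]
Numerator: 7×3524.58 − 135.7×190.3 = -1151.65
Denominator: √[(19301.73 − 18414.49)(38204.95 − 36214.09)] = √[887.24 × 1990.86] = 1329.0488
r = -1151.65 / 1329.0488 ≈ -0.867

-0.867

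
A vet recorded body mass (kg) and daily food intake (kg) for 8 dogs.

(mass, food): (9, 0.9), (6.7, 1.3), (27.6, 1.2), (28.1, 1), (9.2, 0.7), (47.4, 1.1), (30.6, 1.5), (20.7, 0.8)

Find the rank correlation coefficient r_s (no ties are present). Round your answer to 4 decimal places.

0.2857

Rank mass: 2, 1, 5, 6, 3, 8, 7, 4
Rank food: 3, 7, 6, 4, 1, 5, 8, 2
d = rank(mass) − rank(food): -1, -6, -1, 2, 2, 3, -1, 2; Σd² = 60
ρ = 1 − 6Σd² / [n(n²−1)] = 1 − 6×60 / (8×63) = 1 − 360/504 ≈ 0.2857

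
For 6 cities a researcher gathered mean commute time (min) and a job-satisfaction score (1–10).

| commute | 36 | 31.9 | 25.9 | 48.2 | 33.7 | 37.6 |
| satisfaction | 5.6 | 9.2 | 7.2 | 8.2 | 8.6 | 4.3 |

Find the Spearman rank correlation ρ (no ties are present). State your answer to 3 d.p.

Rank commute: 4, 2, 1, 6, 3, 5
Rank satisfaction: 2, 6, 3, 4, 5, 1
d = rank(commute) − rank(satisfaction): 2, -4, -2, 2, -2, 4; Σd² = 48
ρ = 1 − 6Σd² / [n(n²−1)] = 1 − 6×48 / (6×35) = 1 − 288/210 ≈ -0.371

-0.371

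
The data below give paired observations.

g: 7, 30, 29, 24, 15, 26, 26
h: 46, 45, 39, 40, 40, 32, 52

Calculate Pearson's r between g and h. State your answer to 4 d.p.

n = 7, Σg = 157, Σh = 294, Σg² = 3943, Σh² = 12590, Σgh = 6547
nΣgh − ΣgΣh = 45829 − 46158 = -329
nΣg² − (Σg)² = 27601 − 24649 = 2952; nΣh² − (Σh)² = 88130 − 86436 = 1694
r = -329 / √(2952 × 1694) = -329 / 2236.2218 ≈ -0.1471

-0.1471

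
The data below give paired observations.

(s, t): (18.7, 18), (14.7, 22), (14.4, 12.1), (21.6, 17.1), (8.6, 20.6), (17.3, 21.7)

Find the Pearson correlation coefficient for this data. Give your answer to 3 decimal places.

-0.178

n = 6, Σs = 95.3, Σt = 111.5, Σs² = 1612.95, Σt² = 2142.07, Σst = 1756.17
nΣst − ΣsΣt = 10537.02 − 10625.95 = -88.93
nΣs² − (Σs)² = 9677.7 − 9082.09 = 595.61; nΣt² − (Σt)² = 12852.42 − 12432.25 = 420.17
r = -88.93 / √(595.61 × 420.17) = -88.93 / 500.2574 ≈ -0.178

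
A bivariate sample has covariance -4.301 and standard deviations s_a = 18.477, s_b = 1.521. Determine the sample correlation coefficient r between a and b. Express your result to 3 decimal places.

-0.153

r = Cov(a,b) / (s_a · s_b) = -4.301 / (18.477 × 1.521)
  = -4.301 / 28.1035 ≈ -0.153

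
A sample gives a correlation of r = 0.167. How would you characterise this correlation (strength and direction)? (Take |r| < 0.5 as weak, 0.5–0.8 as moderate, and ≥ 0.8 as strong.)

r = 0.167 > 0 so the relationship is positive.
|r| = 0.167, which falls in the weak range.

weak positive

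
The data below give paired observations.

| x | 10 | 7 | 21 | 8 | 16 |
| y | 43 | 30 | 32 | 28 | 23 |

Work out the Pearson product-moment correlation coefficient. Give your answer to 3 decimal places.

n = 5, Σx = 62, Σy = 156, Σx² = 910, Σy² = 5086, Σxy = 1904
nΣxy − ΣxΣy = 9520 − 9672 = -152
nΣx² − (Σx)² = 4550 − 3844 = 706; nΣy² − (Σy)² = 25430 − 24336 = 1094
r = -152 / √(706 × 1094) = -152 / 878.8424 ≈ -0.173

-0.173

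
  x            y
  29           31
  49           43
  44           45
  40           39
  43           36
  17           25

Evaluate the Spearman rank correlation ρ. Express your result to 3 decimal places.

0.886

Rank x: 2, 6, 5, 3, 4, 1
Rank y: 2, 5, 6, 4, 3, 1
d = rank(x) − rank(y): 0, 1, -1, -1, 1, 0; Σd² = 4
ρ = 1 − 6Σd² / [n(n²−1)] = 1 − 6×4 / (6×35) = 1 − 24/210 ≈ 0.886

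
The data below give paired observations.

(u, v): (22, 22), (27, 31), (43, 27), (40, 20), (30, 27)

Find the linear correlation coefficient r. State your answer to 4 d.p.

n = 5, Σu = 162, Σv = 127, Σu² = 5562, Σv² = 3303, Σuv = 4092
nΣuv − ΣuΣv = 20460 − 20574 = -114
nΣu² − (Σu)² = 27810 − 26244 = 1566; nΣv² − (Σv)² = 16515 − 16129 = 386
r = -114 / √(1566 × 386) = -114 / 777.4805 ≈ -0.1466

-0.1466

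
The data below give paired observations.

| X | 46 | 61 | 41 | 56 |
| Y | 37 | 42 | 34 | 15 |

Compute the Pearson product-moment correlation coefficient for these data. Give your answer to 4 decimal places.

n = 4, ΣX = 204, ΣY = 128, ΣX² = 10654, ΣY² = 4514, ΣXY = 6498
nΣXY − ΣXΣY = 25992 − 26112 = -120
nΣX² − (ΣX)² = 42616 − 41616 = 1000; nΣY² − (ΣY)² = 18056 − 16384 = 1672
r = -120 / √(1000 × 1672) = -120 / 1293.0584 ≈ -0.0928

-0.0928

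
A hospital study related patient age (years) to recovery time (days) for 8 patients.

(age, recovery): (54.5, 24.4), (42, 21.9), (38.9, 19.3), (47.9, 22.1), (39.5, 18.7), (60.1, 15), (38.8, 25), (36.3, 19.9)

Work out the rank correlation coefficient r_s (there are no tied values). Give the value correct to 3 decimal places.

Rank age: 7, 5, 3, 6, 4, 8, 2, 1
Rank recovery: 7, 5, 3, 6, 2, 1, 8, 4
d = rank(age) − rank(recovery): 0, 0, 0, 0, 2, 7, -6, -3; Σd² = 98
ρ = 1 − 6Σd² / [n(n²−1)] = 1 − 6×98 / (8×63) = 1 − 588/504 ≈ -0.167

-0.167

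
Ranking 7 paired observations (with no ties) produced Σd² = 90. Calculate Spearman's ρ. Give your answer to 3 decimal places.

-0.607

ρ = 1 − 6Σd² / [n(n²−1)] = 1 − 6×90 / (7×48)
  = 1 − 540/336 = 1 − 1.6071 ≈ -0.607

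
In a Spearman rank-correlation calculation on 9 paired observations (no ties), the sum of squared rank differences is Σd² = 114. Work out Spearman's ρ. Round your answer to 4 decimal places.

ρ = 1 − 6Σd² / [n(n²−1)] = 1 − 6×114 / (9×80)
  = 1 − 684/720 = 1 − 0.95000 ≈ 0.0500

0.0500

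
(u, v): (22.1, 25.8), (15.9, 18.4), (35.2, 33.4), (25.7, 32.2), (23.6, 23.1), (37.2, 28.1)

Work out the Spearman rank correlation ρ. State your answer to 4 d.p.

Rank u: 2, 1, 5, 4, 3, 6
Rank v: 3, 1, 6, 5, 2, 4
d = rank(u) − rank(v): -1, 0, -1, -1, 1, 2; Σd² = 8
ρ = 1 − 6Σd² / [n(n²−1)] = 1 − 6×8 / (6×35) = 1 − 48/210 ≈ 0.7714

0.7714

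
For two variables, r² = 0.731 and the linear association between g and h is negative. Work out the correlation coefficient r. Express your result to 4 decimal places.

|r| = √0.731 = 0.8550
The association is negative, so r = −0.8550.

-0.8550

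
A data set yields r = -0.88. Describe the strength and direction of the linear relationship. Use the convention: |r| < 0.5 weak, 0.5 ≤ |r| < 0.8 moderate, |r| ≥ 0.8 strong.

strong negative

r = -0.88 < 0 so the relationship is negative.
|r| = 0.88, which falls in the strong range.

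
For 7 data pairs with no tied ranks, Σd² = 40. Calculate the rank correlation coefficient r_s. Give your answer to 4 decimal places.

0.2857

ρ = 1 − 6Σd² / [n(n²−1)] = 1 − 6×40 / (7×48)
  = 1 − 240/336 = 1 − 0.71429 ≈ 0.2857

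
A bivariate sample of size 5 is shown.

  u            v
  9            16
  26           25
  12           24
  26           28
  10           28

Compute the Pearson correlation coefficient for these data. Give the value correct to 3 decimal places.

0.478

n = 5, Σu = 83, Σv = 121, Σu² = 1677, Σv² = 3025, Σuv = 2090
nΣuv − ΣuΣv = 10450 − 10043 = 407
nΣu² − (Σu)² = 8385 − 6889 = 1496; nΣv² − (Σv)² = 15125 − 14641 = 484
r = 407 / √(1496 × 484) = 407 / 850.9195 ≈ 0.478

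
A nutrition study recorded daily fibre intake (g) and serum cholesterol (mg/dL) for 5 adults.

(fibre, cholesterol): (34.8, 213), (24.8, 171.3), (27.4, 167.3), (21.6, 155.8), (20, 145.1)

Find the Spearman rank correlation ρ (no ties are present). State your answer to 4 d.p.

0.9000

Rank fibre: 5, 3, 4, 2, 1
Rank cholesterol: 5, 4, 3, 2, 1
d = rank(fibre) − rank(cholesterol): 0, -1, 1, 0, 0; Σd² = 2
ρ = 1 − 6Σd² / [n(n²−1)] = 1 − 6×2 / (5×24) = 1 − 12/120 ≈ 0.9000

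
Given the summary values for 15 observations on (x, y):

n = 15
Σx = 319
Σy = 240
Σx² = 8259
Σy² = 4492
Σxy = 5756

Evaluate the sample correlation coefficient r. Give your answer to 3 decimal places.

r = (nΣxy − ΣxΣy) / √[(nΣx² − (Σx)²)(nΣy² − (Σy)²)]
Numerator: 15×5756 − 319×240 = 9780
Denominator: √[(123885 − 101761)(67380 − 57600)] = √[22124 × 9780] = 14709.6132
r = 9780 / 14709.6132 ≈ 0.665

0.665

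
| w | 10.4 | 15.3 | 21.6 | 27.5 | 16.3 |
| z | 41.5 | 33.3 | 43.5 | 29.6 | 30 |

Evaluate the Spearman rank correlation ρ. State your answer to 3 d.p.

Rank w: 1, 2, 4, 5, 3
Rank z: 4, 3, 5, 1, 2
d = rank(w) − rank(z): -3, -1, -1, 4, 1; Σd² = 28
ρ = 1 − 6Σd² / [n(n²−1)] = 1 − 6×28 / (5×24) = 1 − 168/120 ≈ -0.400

-0.400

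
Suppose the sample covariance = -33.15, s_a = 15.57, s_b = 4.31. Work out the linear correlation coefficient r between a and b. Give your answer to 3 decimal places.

-0.494

r = Cov(a,b) / (s_a · s_b) = -33.15 / (15.57 × 4.31)
  = -33.15 / 67.1067 ≈ -0.494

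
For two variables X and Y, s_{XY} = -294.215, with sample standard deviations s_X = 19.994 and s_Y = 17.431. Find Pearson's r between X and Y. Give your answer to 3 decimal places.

-0.844

r = Cov(X,Y) / (s_X · s_Y) = -294.215 / (19.994 × 17.431)
  = -294.215 / 348.5154 ≈ -0.844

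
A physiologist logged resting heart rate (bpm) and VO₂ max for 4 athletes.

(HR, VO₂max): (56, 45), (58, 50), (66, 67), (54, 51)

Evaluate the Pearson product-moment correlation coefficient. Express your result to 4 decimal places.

n = 4, Σx = 234, Σy = 213, Σx² = 13772, Σy² = 11615, Σxy = 12596
nΣxy − ΣxΣy = 50384 − 49842 = 542
nΣx² − (Σx)² = 55088 − 54756 = 332; nΣy² − (Σy)² = 46460 − 45369 = 1091
r = 542 / √(332 × 1091) = 542 / 601.8405 ≈ 0.9006

0.9006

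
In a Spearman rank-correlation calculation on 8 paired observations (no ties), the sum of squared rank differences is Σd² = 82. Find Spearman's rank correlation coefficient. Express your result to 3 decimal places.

ρ = 1 − 6Σd² / [n(n²−1)] = 1 − 6×82 / (8×63)
  = 1 − 492/504 = 1 − 0.9762 ≈ 0.024

0.024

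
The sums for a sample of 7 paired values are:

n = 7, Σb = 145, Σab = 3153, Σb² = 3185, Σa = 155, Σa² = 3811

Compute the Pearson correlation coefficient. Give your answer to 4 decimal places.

r = (nΣab − ΣaΣb) / √[(nΣa² − (Σa)²)(nΣb² − (Σb)²)]
Numerator: 7×3153 − 155×145 = -404
Denominator: √[(26677 − 24025)(22295 − 21025)] = √[2652 × 1270] = 1835.2221
r = -404 / 1835.2221 ≈ -0.2201

-0.2201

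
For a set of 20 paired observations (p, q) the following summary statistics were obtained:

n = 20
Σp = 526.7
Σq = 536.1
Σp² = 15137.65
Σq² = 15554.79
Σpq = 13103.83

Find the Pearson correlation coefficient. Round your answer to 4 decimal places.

-0.8280

r = (nΣpq − ΣpΣq) / √[(nΣp² − (Σp)²)(nΣq² − (Σq)²)]
Numerator: 20×13103.83 − 526.7×536.1 = -20287.27
Denominator: √[(302753 − 277412.89)(311095.8 − 287403.21)] = √[25340.11 × 23692.59] = 24502.5067
r = -20287.27 / 24502.5067 ≈ -0.8280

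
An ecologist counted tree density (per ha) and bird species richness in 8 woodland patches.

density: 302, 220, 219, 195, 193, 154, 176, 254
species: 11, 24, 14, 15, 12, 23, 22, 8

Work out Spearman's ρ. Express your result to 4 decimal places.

-0.5476

Rank density: 8, 6, 5, 4, 3, 1, 2, 7
Rank species: 2, 8, 4, 5, 3, 7, 6, 1
d = rank(density) − rank(species): 6, -2, 1, -1, 0, -6, -4, 6; Σd² = 130
ρ = 1 − 6Σd² / [n(n²−1)] = 1 − 6×130 / (8×63) = 1 − 780/504 ≈ -0.5476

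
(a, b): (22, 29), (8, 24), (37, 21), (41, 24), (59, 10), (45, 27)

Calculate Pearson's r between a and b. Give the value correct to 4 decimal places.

n = 6, Σa = 212, Σb = 135, Σa² = 9104, Σb² = 3263, Σab = 4396
nΣab − ΣaΣb = 26376 − 28620 = -2244
nΣa² − (Σa)² = 54624 − 44944 = 9680; nΣb² − (Σb)² = 19578 − 18225 = 1353
r = -2244 / √(9680 × 1353) = -2244 / 3618.9833 ≈ -0.6201

-0.6201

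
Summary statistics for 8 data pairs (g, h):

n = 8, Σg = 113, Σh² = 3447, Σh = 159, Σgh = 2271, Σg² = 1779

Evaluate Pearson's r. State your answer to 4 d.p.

r = (nΣgh − ΣgΣh) / √[(nΣg² − (Σg)²)(nΣh² − (Σh)²)]
Numerator: 8×2271 − 113×159 = 201
Denominator: √[(14232 − 12769)(27576 − 25281)] = √[1463 × 2295] = 1832.3714
r = 201 / 1832.3714 ≈ 0.1097

0.1097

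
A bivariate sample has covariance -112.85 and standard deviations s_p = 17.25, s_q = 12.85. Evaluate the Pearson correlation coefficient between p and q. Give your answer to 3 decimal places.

-0.509

r = Cov(p,q) / (s_p · s_q) = -112.85 / (17.25 × 12.85)
  = -112.85 / 221.6625 ≈ -0.509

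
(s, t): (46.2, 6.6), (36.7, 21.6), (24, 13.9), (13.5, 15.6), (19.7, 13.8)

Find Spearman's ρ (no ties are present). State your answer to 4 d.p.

-0.3000

Rank s: 5, 4, 3, 1, 2
Rank t: 1, 5, 3, 4, 2
d = rank(s) − rank(t): 4, -1, 0, -3, 0; Σd² = 26
ρ = 1 − 6Σd² / [n(n²−1)] = 1 − 6×26 / (5×24) = 1 − 156/120 ≈ -0.3000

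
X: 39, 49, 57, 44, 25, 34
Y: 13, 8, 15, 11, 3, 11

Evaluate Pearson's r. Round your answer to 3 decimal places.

n = 6, ΣX = 248, ΣY = 61, ΣX² = 10888, ΣY² = 709, ΣXY = 2687
nΣXY − ΣXΣY = 16122 − 15128 = 994
nΣX² − (ΣX)² = 65328 − 61504 = 3824; nΣY² − (ΣY)² = 4254 − 3721 = 533
r = 994 / √(3824 × 533) = 994 / 1427.6526 ≈ 0.696

0.696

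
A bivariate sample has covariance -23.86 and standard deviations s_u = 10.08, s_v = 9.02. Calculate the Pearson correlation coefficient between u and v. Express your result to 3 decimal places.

-0.262

r = Cov(u,v) / (s_u · s_v) = -23.86 / (10.08 × 9.02)
  = -23.86 / 90.9216 ≈ -0.262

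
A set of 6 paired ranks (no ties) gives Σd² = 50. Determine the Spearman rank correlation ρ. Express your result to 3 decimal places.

ρ = 1 − 6Σd² / [n(n²−1)] = 1 − 6×50 / (6×35)
  = 1 − 300/210 = 1 − 1.4286 ≈ -0.429

-0.429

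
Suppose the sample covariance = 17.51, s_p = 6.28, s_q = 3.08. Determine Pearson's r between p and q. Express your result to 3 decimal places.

0.905

r = Cov(p,q) / (s_p · s_q) = 17.51 / (6.28 × 3.08)
  = 17.51 / 19.3424 ≈ 0.905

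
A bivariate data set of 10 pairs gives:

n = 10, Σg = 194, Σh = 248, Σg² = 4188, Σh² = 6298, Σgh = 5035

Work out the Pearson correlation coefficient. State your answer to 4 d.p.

0.8942

r = (nΣgh − ΣgΣh) / √[(nΣg² − (Σg)²)(nΣh² − (Σh)²)]
Numerator: 10×5035 − 194×248 = 2238
Denominator: √[(41880 − 37636)(62980 − 61504)] = √[4244 × 1476] = 2502.8272
r = 2238 / 2502.8272 ≈ 0.8942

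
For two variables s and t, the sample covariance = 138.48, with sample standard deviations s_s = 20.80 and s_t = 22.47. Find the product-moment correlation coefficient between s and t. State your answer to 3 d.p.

0.296

r = Cov(s,t) / (s_s · s_t) = 138.48 / (20.80 × 22.47)
  = 138.48 / 467.3760 ≈ 0.296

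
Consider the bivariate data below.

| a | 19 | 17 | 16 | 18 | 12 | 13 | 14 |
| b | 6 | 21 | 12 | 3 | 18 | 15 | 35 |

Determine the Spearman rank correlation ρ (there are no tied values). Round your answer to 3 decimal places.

-0.571

Rank a: 7, 5, 4, 6, 1, 2, 3
Rank b: 2, 6, 3, 1, 5, 4, 7
d = rank(a) − rank(b): 5, -1, 1, 5, -4, -2, -4; Σd² = 88
ρ = 1 − 6Σd² / [n(n²−1)] = 1 − 6×88 / (7×48) = 1 − 528/336 ≈ -0.571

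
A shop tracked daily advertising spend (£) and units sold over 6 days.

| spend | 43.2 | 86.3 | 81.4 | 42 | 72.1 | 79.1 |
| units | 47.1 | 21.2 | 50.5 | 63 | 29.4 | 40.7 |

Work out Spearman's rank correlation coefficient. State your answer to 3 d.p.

-0.600

Rank spend: 2, 6, 5, 1, 3, 4
Rank units: 4, 1, 5, 6, 2, 3
d = rank(spend) − rank(units): -2, 5, 0, -5, 1, 1; Σd² = 56
ρ = 1 − 6Σd² / [n(n²−1)] = 1 − 6×56 / (6×35) = 1 − 336/210 ≈ -0.600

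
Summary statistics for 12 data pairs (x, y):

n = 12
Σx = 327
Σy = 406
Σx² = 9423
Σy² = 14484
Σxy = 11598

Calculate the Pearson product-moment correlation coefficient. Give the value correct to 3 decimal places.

0.864

r = (nΣxy − ΣxΣy) / √[(nΣx² − (Σx)²)(nΣy² − (Σy)²)]
Numerator: 12×11598 − 327×406 = 6414
Denominator: √[(113076 − 106929)(173808 − 164836)] = √[6147 × 8972] = 7426.3641
r = 6414 / 7426.3641 ≈ 0.864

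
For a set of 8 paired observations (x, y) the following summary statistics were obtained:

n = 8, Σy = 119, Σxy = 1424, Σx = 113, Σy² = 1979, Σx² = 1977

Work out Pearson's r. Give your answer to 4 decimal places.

r = (nΣxy − ΣxΣy) / √[(nΣx² − (Σx)²)(nΣy² − (Σy)²)]
Numerator: 8×1424 − 113×119 = -2055
Denominator: √[(15816 − 12769)(15832 − 14161)] = √[3047 × 1671] = 2256.4434
r = -2055 / 2256.4434 ≈ -0.9107

-0.9107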